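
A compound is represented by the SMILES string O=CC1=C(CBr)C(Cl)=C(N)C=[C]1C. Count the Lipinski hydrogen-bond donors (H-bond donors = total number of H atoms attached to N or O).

Donors: find every N or O and count the H atoms it carries.
  atom 1 (O): bond orders sum to 2 → 0 H
  atom 10 (N): bond orders sum to 1 → 2 H
Lipinski HBD = 2.

2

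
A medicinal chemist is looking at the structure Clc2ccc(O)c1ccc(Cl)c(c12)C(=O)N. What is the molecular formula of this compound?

Walk through each heavy atom and fill implicit hydrogens from standard valence (C 4, N 3, O 2, S 2, halogen 1); for lowercase aromatic atoms, an aromatic c carries 1 H when it has two neighbours and 0 H with three, and aromatic n carries 0 H:
  atom 1: Cl (halogen, monovalent) → 0 H
  atom 2: aromatic c, 3 neighbours → 0 H
  atom 3: aromatic c, 2 neighbours → 1 H
  atom 4: aromatic c, 2 neighbours → 1 H
  atom 5: aromatic c, 3 neighbours → 0 H
  atom 6: O, bond orders sum to 1 (valence 2) → 1 H
  atom 7: aromatic c, 3 neighbours → 0 H
  atom 8: aromatic c, 2 neighbours → 1 H
  atom 9: aromatic c, 2 neighbours → 1 H
  atom 10: aromatic c, 3 neighbours → 0 H
  atom 11: Cl (halogen, monovalent) → 0 H
  atom 12: aromatic c, 3 neighbours → 0 H
  atom 13: aromatic c, 3 neighbours → 0 H
  atom 14: C, bond orders sum to 4 (valence 4) → 0 H
  atom 15: O, bond orders sum to 2 (valence 2) → 0 H
  atom 16: N, bond orders sum to 1 (valence 3) → 2 H
Totals → C:11, H:7, Cl:2, N:1, O:2.
In Hill order: C11H7Cl2NO2.

C11H7Cl2NO2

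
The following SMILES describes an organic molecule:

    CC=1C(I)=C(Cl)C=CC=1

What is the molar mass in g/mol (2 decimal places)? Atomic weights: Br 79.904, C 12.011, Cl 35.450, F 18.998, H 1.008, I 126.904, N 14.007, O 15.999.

First, the molecular formula is C7H6ClI (counting implicit H from valence).
  C: 7 × 12.011 = 84.077
  Cl: 1 × 35.450 = 35.450
  H: 6 × 1.008 = 6.048
  I: 1 × 126.904 = 126.904
Sum: 7×12.011 + 1×35.450 + 6×1.008 + 1×126.904 = 252.479 → 252.48 g/mol.

252.48 g/mol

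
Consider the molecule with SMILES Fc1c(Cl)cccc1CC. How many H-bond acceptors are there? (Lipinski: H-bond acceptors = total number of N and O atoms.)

N atoms: 0; O atoms: 0.
Lipinski HBA = 0 + 0 = 0.

0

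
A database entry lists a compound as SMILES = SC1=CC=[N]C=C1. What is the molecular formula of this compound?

C5H5NS

Walk through each heavy atom and fill implicit hydrogens from standard valence (C 4, N 3, O 2, S 2, halogen 1):
  atom 1: S, bond orders sum to 1 (valence 2) → 1 H
  atom 2: C, bond orders sum to 4 (valence 4) → 0 H
  atom 3: C, bond orders sum to 3 (valence 4) → 1 H
  atom 4: C, bond orders sum to 3 (valence 4) → 1 H
  atom 5: N with explicit H count 0
  atom 6: C, bond orders sum to 3 (valence 4) → 1 H
  atom 7: C, bond orders sum to 3 (valence 4) → 1 H
Totals → C:5, H:5, N:1, S:1.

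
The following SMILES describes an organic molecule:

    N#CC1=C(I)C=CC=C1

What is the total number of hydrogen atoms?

4

Walk through each heavy atom and fill implicit hydrogens from standard valence (C 4, N 3, O 2, S 2, halogen 1):
  atom 1: N, bond orders sum to 3 (valence 3) → 0 H
  atom 2: C, bond orders sum to 4 (valence 4) → 0 H
  atom 3: C, bond orders sum to 4 (valence 4) → 0 H
  atom 4: C, bond orders sum to 4 (valence 4) → 0 H
  atom 5: I (halogen, monovalent) → 0 H
  atom 6: C, bond orders sum to 3 (valence 4) → 1 H
  atom 7: C, bond orders sum to 3 (valence 4) → 1 H
  atom 8: C, bond orders sum to 3 (valence 4) → 1 H
  atom 9: C, bond orders sum to 3 (valence 4) → 1 H
Total hydrogens: 4.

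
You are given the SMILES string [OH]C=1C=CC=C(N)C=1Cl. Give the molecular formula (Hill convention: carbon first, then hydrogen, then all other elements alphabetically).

Walk through each heavy atom and fill implicit hydrogens from standard valence (C 4, N 3, O 2, S 2, halogen 1):
  atom 1: O with explicit H count 1
  atom 2: C, bond orders sum to 4 (valence 4) → 0 H
  atom 3: C, bond orders sum to 3 (valence 4) → 1 H
  atom 4: C, bond orders sum to 3 (valence 4) → 1 H
  atom 5: C, bond orders sum to 3 (valence 4) → 1 H
  atom 6: C, bond orders sum to 4 (valence 4) → 0 H
  atom 7: N, bond orders sum to 1 (valence 3) → 2 H
  atom 8: C, bond orders sum to 4 (valence 4) → 0 H
  atom 9: Cl (halogen, monovalent) → 0 H
Totals → C:6, H:6, Cl:1, N:1, O:1.

C6H6ClNO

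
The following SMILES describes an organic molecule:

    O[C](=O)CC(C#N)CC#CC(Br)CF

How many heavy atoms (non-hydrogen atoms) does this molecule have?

14

Every atom symbol written in the SMILES (organic subset) is one heavy atom; implicit H are not written.
Heavy atoms by element → Br:1, C:9, F:1, N:1, O:2.
Total: 14.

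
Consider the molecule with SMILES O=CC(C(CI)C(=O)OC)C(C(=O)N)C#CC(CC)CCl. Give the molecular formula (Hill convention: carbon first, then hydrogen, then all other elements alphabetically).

C14H19ClINO4

Walk through each heavy atom and fill implicit hydrogens from standard valence (C 4, N 3, O 2, S 2, halogen 1):
  atom 1: O, bond orders sum to 2 (valence 2) → 0 H
  atom 2: C, bond orders sum to 3 (valence 4) → 1 H
  atom 3: C, bond orders sum to 3 (valence 4) → 1 H
  atom 4: C, bond orders sum to 3 (valence 4) → 1 H
  atom 5: C, bond orders sum to 2 (valence 4) → 2 H
  atom 6: I (halogen, monovalent) → 0 H
  atom 7: C, bond orders sum to 4 (valence 4) → 0 H
  atom 8: O, bond orders sum to 2 (valence 2) → 0 H
  atom 9: O, bond orders sum to 2 (valence 2) → 0 H
  atom 10: C, bond orders sum to 1 (valence 4) → 3 H
  atom 11: C, bond orders sum to 3 (valence 4) → 1 H
  atom 12: C, bond orders sum to 4 (valence 4) → 0 H
  atom 13: O, bond orders sum to 2 (valence 2) → 0 H
  atom 14: N, bond orders sum to 1 (valence 3) → 2 H
  atom 15: C, bond orders sum to 4 (valence 4) → 0 H
  atom 16: C, bond orders sum to 4 (valence 4) → 0 H
  atom 17: C, bond orders sum to 3 (valence 4) → 1 H
  atom 18: C, bond orders sum to 2 (valence 4) → 2 H
  atom 19: C, bond orders sum to 1 (valence 4) → 3 H
  atom 20: C, bond orders sum to 2 (valence 4) → 2 H
  atom 21: Cl (halogen, monovalent) → 0 H
Totals → C:14, H:19, Cl:1, I:1, N:1, O:4.
In Hill order: C14H19ClINO4.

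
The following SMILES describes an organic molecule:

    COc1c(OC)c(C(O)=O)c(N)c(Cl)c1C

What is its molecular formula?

Walk through each heavy atom and fill implicit hydrogens from standard valence (C 4, N 3, O 2, S 2, halogen 1); for lowercase aromatic atoms, an aromatic c carries 1 H when it has two neighbours and 0 H with three, and aromatic n carries 0 H:
  atom 1: C, bond orders sum to 1 (valence 4) → 3 H
  atom 2: O, bond orders sum to 2 (valence 2) → 0 H
  atom 3: aromatic c, 3 neighbours → 0 H
  atom 4: aromatic c, 3 neighbours → 0 H
  atom 5: O, bond orders sum to 2 (valence 2) → 0 H
  atom 6: C, bond orders sum to 1 (valence 4) → 3 H
  atom 7: aromatic c, 3 neighbours → 0 H
  atom 8: C, bond orders sum to 4 (valence 4) → 0 H
  atom 9: O, bond orders sum to 1 (valence 2) → 1 H
  atom 10: O, bond orders sum to 2 (valence 2) → 0 H
  atom 11: aromatic c, 3 neighbours → 0 H
  atom 12: N, bond orders sum to 1 (valence 3) → 2 H
  atom 13: aromatic c, 3 neighbours → 0 H
  atom 14: Cl (halogen, monovalent) → 0 H
  atom 15: aromatic c, 3 neighbours → 0 H
  atom 16: C, bond orders sum to 1 (valence 4) → 3 H
Totals → C:10, H:12, Cl:1, N:1, O:4.

C10H12ClNO4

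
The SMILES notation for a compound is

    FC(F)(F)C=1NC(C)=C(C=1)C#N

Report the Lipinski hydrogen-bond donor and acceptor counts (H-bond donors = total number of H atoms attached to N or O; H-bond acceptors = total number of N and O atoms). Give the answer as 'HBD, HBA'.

1, 2

Donors: find every N or O and count the H atoms it carries.
  atom 6 (N): bond orders sum to 2 → 1 H
  atom 12 (N): bond orders sum to 3 → 0 H
Lipinski HBD = 1.
Acceptors: N atoms = 2, O atoms = 0 → HBA = 2.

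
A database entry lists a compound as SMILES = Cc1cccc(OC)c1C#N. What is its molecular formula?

C9H9NO

Walk through each heavy atom and fill implicit hydrogens from standard valence (C 4, N 3, O 2, S 2, halogen 1); for lowercase aromatic atoms, an aromatic c carries 1 H when it has two neighbours and 0 H with three, and aromatic n carries 0 H:
  atom 1: C, bond orders sum to 1 (valence 4) → 3 H
  atom 2: aromatic c, 3 neighbours → 0 H
  atom 3: aromatic c, 2 neighbours → 1 H
  atom 4: aromatic c, 2 neighbours → 1 H
  atom 5: aromatic c, 2 neighbours → 1 H
  atom 6: aromatic c, 3 neighbours → 0 H
  atom 7: O, bond orders sum to 2 (valence 2) → 0 H
  atom 8: C, bond orders sum to 1 (valence 4) → 3 H
  atom 9: aromatic c, 3 neighbours → 0 H
  atom 10: C, bond orders sum to 4 (valence 4) → 0 H
  atom 11: N, bond orders sum to 3 (valence 3) → 0 H
Totals → C:9, H:9, N:1, O:1.
In Hill order: C9H9NO.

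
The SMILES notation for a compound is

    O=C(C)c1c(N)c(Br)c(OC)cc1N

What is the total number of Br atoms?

1

Scan the SMILES for Br atoms (remember two-letter symbols like Cl and Br are single atoms).
Bromine count: 1.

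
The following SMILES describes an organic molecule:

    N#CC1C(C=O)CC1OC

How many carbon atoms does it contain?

7

Count every carbon token in the SMILES (each C, including those in ring-closure positions and inside branches).
Carbon count: 7.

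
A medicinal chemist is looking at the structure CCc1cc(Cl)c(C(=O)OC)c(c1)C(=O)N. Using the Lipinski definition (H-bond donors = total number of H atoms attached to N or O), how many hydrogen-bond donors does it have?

2

Donors: find every N or O and count the H atoms it carries.
  atom 9 (O): bond orders sum to 2 → 0 H
  atom 10 (O): bond orders sum to 2 → 0 H
  atom 15 (O): bond orders sum to 2 → 0 H
  atom 16 (N): bond orders sum to 1 → 2 H
Lipinski HBD = 2.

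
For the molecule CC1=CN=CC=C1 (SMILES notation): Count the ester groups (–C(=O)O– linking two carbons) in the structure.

0

Scan the SMILES for the ester motif — none present.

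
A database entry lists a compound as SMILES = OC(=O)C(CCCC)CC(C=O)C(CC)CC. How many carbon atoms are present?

14

Count every carbon token in the SMILES (each C, including those in ring-closure positions and inside branches).
Carbon count: 14.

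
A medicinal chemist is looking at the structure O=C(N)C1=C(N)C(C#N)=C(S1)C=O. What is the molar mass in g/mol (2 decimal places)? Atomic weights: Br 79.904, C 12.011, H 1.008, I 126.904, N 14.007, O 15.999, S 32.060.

First, the molecular formula is C7H5N3O2S (counting implicit H from valence).
  C: 7 × 12.011 = 84.077
  H: 5 × 1.008 = 5.040
  N: 3 × 14.007 = 42.021
  O: 2 × 15.999 = 31.998
  S: 1 × 32.060 = 32.060
Sum: 7×12.011 + 5×1.008 + 3×14.007 + 2×15.999 + 1×32.060 = 195.196 → 195.20 g/mol.

195.20 g/mol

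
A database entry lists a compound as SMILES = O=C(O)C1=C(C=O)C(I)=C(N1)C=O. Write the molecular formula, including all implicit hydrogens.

Walk through each heavy atom and fill implicit hydrogens from standard valence (C 4, N 3, O 2, S 2, halogen 1):
  atom 1: O, bond orders sum to 2 (valence 2) → 0 H
  atom 2: C, bond orders sum to 4 (valence 4) → 0 H
  atom 3: O, bond orders sum to 1 (valence 2) → 1 H
  atom 4: C, bond orders sum to 4 (valence 4) → 0 H
  atom 5: C, bond orders sum to 4 (valence 4) → 0 H
  atom 6: C, bond orders sum to 3 (valence 4) → 1 H
  atom 7: O, bond orders sum to 2 (valence 2) → 0 H
  atom 8: C, bond orders sum to 4 (valence 4) → 0 H
  atom 9: I (halogen, monovalent) → 0 H
  atom 10: C, bond orders sum to 4 (valence 4) → 0 H
  atom 11: N, bond orders sum to 2 (valence 3) → 1 H
  atom 12: C, bond orders sum to 3 (valence 4) → 1 H
  atom 13: O, bond orders sum to 2 (valence 2) → 0 H
Totals → C:7, H:4, I:1, N:1, O:4.
In Hill order: C7H4INO4.

C7H4INO4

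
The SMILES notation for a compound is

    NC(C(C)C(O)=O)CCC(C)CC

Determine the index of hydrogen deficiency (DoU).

Degree of unsaturation = (number of rings) + (number of π bonds).
Ring closures in the SMILES: 0.
π bonds: 1 double bond (each 1 DoU) → 1 DoU from unsaturation.
Total DoU = 0 + 1 = 1.

1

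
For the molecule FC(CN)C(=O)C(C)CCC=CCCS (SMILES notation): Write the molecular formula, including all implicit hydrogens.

C11H20FNOS

Walk through each heavy atom and fill implicit hydrogens from standard valence (C 4, N 3, O 2, S 2, halogen 1):
  atom 1: F (halogen, monovalent) → 0 H
  atom 2: C, bond orders sum to 3 (valence 4) → 1 H
  atom 3: C, bond orders sum to 2 (valence 4) → 2 H
  atom 4: N, bond orders sum to 1 (valence 3) → 2 H
  atom 5: C, bond orders sum to 4 (valence 4) → 0 H
  atom 6: O, bond orders sum to 2 (valence 2) → 0 H
  atom 7: C, bond orders sum to 3 (valence 4) → 1 H
  atom 8: C, bond orders sum to 1 (valence 4) → 3 H
  atom 9: C, bond orders sum to 2 (valence 4) → 2 H
  atom 10: C, bond orders sum to 2 (valence 4) → 2 H
  atom 11: C, bond orders sum to 3 (valence 4) → 1 H
  atom 12: C, bond orders sum to 3 (valence 4) → 1 H
  atom 13: C, bond orders sum to 2 (valence 4) → 2 H
  atom 14: C, bond orders sum to 2 (valence 4) → 2 H
  atom 15: S, bond orders sum to 1 (valence 2) → 1 H
Totals → C:11, H:20, F:1, N:1, O:1, S:1.
In Hill order: C11H20FNOS.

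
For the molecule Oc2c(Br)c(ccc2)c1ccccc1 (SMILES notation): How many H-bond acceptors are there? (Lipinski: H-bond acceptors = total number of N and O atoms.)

N atoms: 0; O atoms: 1.
Lipinski HBA = 0 + 1 = 1.

1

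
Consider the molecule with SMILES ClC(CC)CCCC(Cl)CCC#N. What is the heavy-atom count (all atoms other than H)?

Every atom symbol written in the SMILES (organic subset) is one heavy atom; implicit H are not written.
Heavy atoms by element → C:10, Cl:2, N:1.
Total: 13.

13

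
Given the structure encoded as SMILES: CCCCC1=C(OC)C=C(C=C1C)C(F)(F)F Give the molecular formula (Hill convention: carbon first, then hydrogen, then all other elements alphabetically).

C13H17F3O

Walk through each heavy atom and fill implicit hydrogens from standard valence (C 4, N 3, O 2, S 2, halogen 1):
  atom 1: C, bond orders sum to 1 (valence 4) → 3 H
  atom 2: C, bond orders sum to 2 (valence 4) → 2 H
  atom 3: C, bond orders sum to 2 (valence 4) → 2 H
  atom 4: C, bond orders sum to 2 (valence 4) → 2 H
  atom 5: C, bond orders sum to 4 (valence 4) → 0 H
  atom 6: C, bond orders sum to 4 (valence 4) → 0 H
  atom 7: O, bond orders sum to 2 (valence 2) → 0 H
  atom 8: C, bond orders sum to 1 (valence 4) → 3 H
  atom 9: C, bond orders sum to 3 (valence 4) → 1 H
  atom 10: C, bond orders sum to 4 (valence 4) → 0 H
  atom 11: C, bond orders sum to 3 (valence 4) → 1 H
  atom 12: C, bond orders sum to 4 (valence 4) → 0 H
  atom 13: C, bond orders sum to 1 (valence 4) → 3 H
  atom 14: C, bond orders sum to 4 (valence 4) → 0 H
  atom 15: F (halogen, monovalent) → 0 H
  atom 16: F (halogen, monovalent) → 0 H
  atom 17: F (halogen, monovalent) → 0 H
Totals → C:13, H:17, F:3, O:1.
In Hill order: C13H17F3O.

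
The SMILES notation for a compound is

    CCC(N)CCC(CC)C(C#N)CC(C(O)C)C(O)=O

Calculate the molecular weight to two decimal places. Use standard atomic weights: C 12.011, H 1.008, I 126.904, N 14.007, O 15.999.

First, the molecular formula is C15H28N2O3 (counting implicit H from valence).
  C: 15 × 12.011 = 180.165
  H: 28 × 1.008 = 28.224
  N: 2 × 14.007 = 28.014
  O: 3 × 15.999 = 47.997
Sum: 15×12.011 + 28×1.008 + 2×14.007 + 3×15.999 = 284.400 → 284.40 g/mol.

284.40 g/mol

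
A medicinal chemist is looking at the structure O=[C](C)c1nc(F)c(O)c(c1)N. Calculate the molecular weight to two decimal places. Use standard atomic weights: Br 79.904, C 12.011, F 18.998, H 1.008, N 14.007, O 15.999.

First, the molecular formula is C7H7FN2O2 (counting implicit H from valence).
  C: 7 × 12.011 = 84.077
  F: 1 × 18.998 = 18.998
  H: 7 × 1.008 = 7.056
  N: 2 × 14.007 = 28.014
  O: 2 × 15.999 = 31.998
Sum: 7×12.011 + 1×18.998 + 7×1.008 + 2×14.007 + 2×15.999 = 170.143 → 170.14 g/mol.

170.14 g/mol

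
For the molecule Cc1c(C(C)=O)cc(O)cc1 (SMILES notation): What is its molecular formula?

C9H10O2

Walk through each heavy atom and fill implicit hydrogens from standard valence (C 4, N 3, O 2, S 2, halogen 1); for lowercase aromatic atoms, an aromatic c carries 1 H when it has two neighbours and 0 H with three, and aromatic n carries 0 H:
  atom 1: C, bond orders sum to 1 (valence 4) → 3 H
  atom 2: aromatic c, 3 neighbours → 0 H
  atom 3: aromatic c, 3 neighbours → 0 H
  atom 4: C, bond orders sum to 4 (valence 4) → 0 H
  atom 5: C, bond orders sum to 1 (valence 4) → 3 H
  atom 6: O, bond orders sum to 2 (valence 2) → 0 H
  atom 7: aromatic c, 2 neighbours → 1 H
  atom 8: aromatic c, 3 neighbours → 0 H
  atom 9: O, bond orders sum to 1 (valence 2) → 1 H
  atom 10: aromatic c, 2 neighbours → 1 H
  atom 11: aromatic c, 2 neighbours → 1 H
Totals → C:9, H:10, O:2.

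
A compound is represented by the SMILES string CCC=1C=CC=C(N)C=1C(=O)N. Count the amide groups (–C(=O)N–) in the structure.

The amide motif appears at heavy-atom position 10 in the SMILES.
Other groups present: 1 primary amine.
Amide count: 1.

1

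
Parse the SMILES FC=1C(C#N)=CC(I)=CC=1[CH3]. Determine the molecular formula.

C8H5FIN

Walk through each heavy atom and fill implicit hydrogens from standard valence (C 4, N 3, O 2, S 2, halogen 1):
  atom 1: F (halogen, monovalent) → 0 H
  atom 2: C, bond orders sum to 4 (valence 4) → 0 H
  atom 3: C, bond orders sum to 4 (valence 4) → 0 H
  atom 4: C, bond orders sum to 4 (valence 4) → 0 H
  atom 5: N, bond orders sum to 3 (valence 3) → 0 H
  atom 6: C, bond orders sum to 3 (valence 4) → 1 H
  atom 7: C, bond orders sum to 4 (valence 4) → 0 H
  atom 8: I (halogen, monovalent) → 0 H
  atom 9: C, bond orders sum to 3 (valence 4) → 1 H
  atom 10: C, bond orders sum to 4 (valence 4) → 0 H
  atom 11: C with explicit H count 3
Totals → C:8, H:5, F:1, I:1, N:1.
In Hill order: C8H5FIN.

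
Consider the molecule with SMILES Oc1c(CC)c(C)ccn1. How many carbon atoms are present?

Count every carbon token in the SMILES (each C, including those in ring-closure positions and inside branches).
Carbon count: 8.

8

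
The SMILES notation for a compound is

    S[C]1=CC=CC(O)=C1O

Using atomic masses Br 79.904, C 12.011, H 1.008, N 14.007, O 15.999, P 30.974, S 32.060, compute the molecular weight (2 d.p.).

First, the molecular formula is C6H6O2S (counting implicit H from valence).
  C: 6 × 12.011 = 72.066
  H: 6 × 1.008 = 6.048
  O: 2 × 15.999 = 31.998
  S: 1 × 32.060 = 32.060
Sum: 6×12.011 + 6×1.008 + 2×15.999 + 1×32.060 = 142.172 → 142.17 g/mol.

142.17 g/mol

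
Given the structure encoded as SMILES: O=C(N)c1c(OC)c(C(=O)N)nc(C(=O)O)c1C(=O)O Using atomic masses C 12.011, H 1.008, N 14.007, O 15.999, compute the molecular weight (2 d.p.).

283.20 g/mol

First, the molecular formula is C10H9N3O7 (counting implicit H from valence).
  C: 10 × 12.011 = 120.110
  H: 9 × 1.008 = 9.072
  N: 3 × 14.007 = 42.021
  O: 7 × 15.999 = 111.993
Sum: 10×12.011 + 9×1.008 + 3×14.007 + 7×15.999 = 283.196 → 283.20 g/mol.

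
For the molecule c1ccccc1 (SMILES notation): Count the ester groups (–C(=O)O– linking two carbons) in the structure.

Scan the SMILES for the ester motif — none present.

0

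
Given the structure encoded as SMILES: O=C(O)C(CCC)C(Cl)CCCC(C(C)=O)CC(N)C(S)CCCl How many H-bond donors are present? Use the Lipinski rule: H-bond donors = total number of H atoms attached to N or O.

3

Donors: find every N or O and count the H atoms it carries.
  atom 1 (O): bond orders sum to 2 → 0 H
  atom 3 (O): bond orders sum to 1 → 1 H
  atom 16 (O): bond orders sum to 2 → 0 H
  atom 19 (N): bond orders sum to 1 → 2 H
Lipinski HBD = 3.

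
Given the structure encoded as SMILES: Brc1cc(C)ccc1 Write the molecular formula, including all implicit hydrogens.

Walk through each heavy atom and fill implicit hydrogens from standard valence (C 4, N 3, O 2, S 2, halogen 1); for lowercase aromatic atoms, an aromatic c carries 1 H when it has two neighbours and 0 H with three, and aromatic n carries 0 H:
  atom 1: Br (halogen, monovalent) → 0 H
  atom 2: aromatic c, 3 neighbours → 0 H
  atom 3: aromatic c, 2 neighbours → 1 H
  atom 4: aromatic c, 3 neighbours → 0 H
  atom 5: C, bond orders sum to 1 (valence 4) → 3 H
  atom 6: aromatic c, 2 neighbours → 1 H
  atom 7: aromatic c, 2 neighbours → 1 H
  atom 8: aromatic c, 2 neighbours → 1 H
Totals → C:7, H:7, Br:1.

C7H7Br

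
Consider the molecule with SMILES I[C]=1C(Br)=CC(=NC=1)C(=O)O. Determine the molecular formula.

C6H3BrINO2

Walk through each heavy atom and fill implicit hydrogens from standard valence (C 4, N 3, O 2, S 2, halogen 1):
  atom 1: I (halogen, monovalent) → 0 H
  atom 2: C with explicit H count 0
  atom 3: C, bond orders sum to 4 (valence 4) → 0 H
  atom 4: Br (halogen, monovalent) → 0 H
  atom 5: C, bond orders sum to 3 (valence 4) → 1 H
  atom 6: C, bond orders sum to 4 (valence 4) → 0 H
  atom 7: N, bond orders sum to 3 (valence 3) → 0 H
  atom 8: C, bond orders sum to 3 (valence 4) → 1 H
  atom 9: C, bond orders sum to 4 (valence 4) → 0 H
  atom 10: O, bond orders sum to 2 (valence 2) → 0 H
  atom 11: O, bond orders sum to 1 (valence 2) → 1 H
Totals → C:6, H:3, Br:1, I:1, N:1, O:2.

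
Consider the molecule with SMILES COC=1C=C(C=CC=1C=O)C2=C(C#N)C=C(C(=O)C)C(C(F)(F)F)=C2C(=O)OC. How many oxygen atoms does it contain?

Scan the SMILES for O atoms (remember two-letter symbols like Cl and Br are single atoms).
Oxygen count: 5.

5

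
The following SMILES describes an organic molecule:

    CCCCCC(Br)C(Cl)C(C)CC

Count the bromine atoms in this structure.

1

Scan the SMILES for Br atoms (remember two-letter symbols like Cl and Br are single atoms).
Bromine count: 1.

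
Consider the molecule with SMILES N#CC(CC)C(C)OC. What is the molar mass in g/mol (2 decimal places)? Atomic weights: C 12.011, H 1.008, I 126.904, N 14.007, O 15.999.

First, the molecular formula is C7H13NO (counting implicit H from valence).
  C: 7 × 12.011 = 84.077
  H: 13 × 1.008 = 13.104
  N: 1 × 14.007 = 14.007
  O: 1 × 15.999 = 15.999
Sum: 7×12.011 + 13×1.008 + 1×14.007 + 1×15.999 = 127.187 → 127.19 g/mol.

127.19 g/mol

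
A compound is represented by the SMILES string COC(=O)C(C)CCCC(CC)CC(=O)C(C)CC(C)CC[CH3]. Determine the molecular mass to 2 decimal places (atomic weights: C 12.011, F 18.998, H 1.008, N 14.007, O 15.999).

First, the molecular formula is C20H38O3 (counting implicit H from valence).
  C: 20 × 12.011 = 240.220
  H: 38 × 1.008 = 38.304
  O: 3 × 15.999 = 47.997
Sum: 20×12.011 + 38×1.008 + 3×15.999 = 326.521 → 326.52 g/mol.

326.52 g/mol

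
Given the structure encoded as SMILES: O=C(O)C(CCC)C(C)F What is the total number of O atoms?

2

Scan the SMILES for O atoms (remember two-letter symbols like Cl and Br are single atoms).
Oxygen count: 2.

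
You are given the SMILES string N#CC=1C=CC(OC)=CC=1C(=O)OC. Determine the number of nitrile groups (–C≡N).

1

The nitrile motif appears at heavy-atom position 2 in the SMILES.
Other groups present: 1 ester, 1 ether.
Nitrile count: 1.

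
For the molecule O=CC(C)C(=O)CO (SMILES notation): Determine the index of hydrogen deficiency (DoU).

2

Molecular formula: C5H8O3.
DoU = (2C + 2 + N − H − X) / 2, where X is the halogen count and O/S are ignored.
    = (2·5 + 2 + 0 − 8 − 0) / 2 = 4 / 2 = 2.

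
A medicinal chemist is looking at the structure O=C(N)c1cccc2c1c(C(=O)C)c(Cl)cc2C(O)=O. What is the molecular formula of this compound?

C14H10ClNO4

Walk through each heavy atom and fill implicit hydrogens from standard valence (C 4, N 3, O 2, S 2, halogen 1); for lowercase aromatic atoms, an aromatic c carries 1 H when it has two neighbours and 0 H with three, and aromatic n carries 0 H:
  atom 1: O, bond orders sum to 2 (valence 2) → 0 H
  atom 2: C, bond orders sum to 4 (valence 4) → 0 H
  atom 3: N, bond orders sum to 1 (valence 3) → 2 H
  atom 4: aromatic c, 3 neighbours → 0 H
  atom 5: aromatic c, 2 neighbours → 1 H
  atom 6: aromatic c, 2 neighbours → 1 H
  atom 7: aromatic c, 2 neighbours → 1 H
  atom 8: aromatic c, 3 neighbours → 0 H
  atom 9: aromatic c, 3 neighbours → 0 H
  atom 10: aromatic c, 3 neighbours → 0 H
  atom 11: C, bond orders sum to 4 (valence 4) → 0 H
  atom 12: O, bond orders sum to 2 (valence 2) → 0 H
  atom 13: C, bond orders sum to 1 (valence 4) → 3 H
  atom 14: aromatic c, 3 neighbours → 0 H
  atom 15: Cl (halogen, monovalent) → 0 H
  atom 16: aromatic c, 2 neighbours → 1 H
  atom 17: aromatic c, 3 neighbours → 0 H
  atom 18: C, bond orders sum to 4 (valence 4) → 0 H
  atom 19: O, bond orders sum to 1 (valence 2) → 1 H
  atom 20: O, bond orders sum to 2 (valence 2) → 0 H
Totals → C:14, H:10, Cl:1, N:1, O:4.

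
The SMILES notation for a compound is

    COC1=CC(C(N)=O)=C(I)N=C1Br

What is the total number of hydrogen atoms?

Walk through each heavy atom and fill implicit hydrogens from standard valence (C 4, N 3, O 2, S 2, halogen 1):
  atom 1: C, bond orders sum to 1 (valence 4) → 3 H
  atom 2: O, bond orders sum to 2 (valence 2) → 0 H
  atom 3: C, bond orders sum to 4 (valence 4) → 0 H
  atom 4: C, bond orders sum to 3 (valence 4) → 1 H
  atom 5: C, bond orders sum to 4 (valence 4) → 0 H
  atom 6: C, bond orders sum to 4 (valence 4) → 0 H
  atom 7: N, bond orders sum to 1 (valence 3) → 2 H
  atom 8: O, bond orders sum to 2 (valence 2) → 0 H
  atom 9: C, bond orders sum to 4 (valence 4) → 0 H
  atom 10: I (halogen, monovalent) → 0 H
  atom 11: N, bond orders sum to 3 (valence 3) → 0 H
  atom 12: C, bond orders sum to 4 (valence 4) → 0 H
  atom 13: Br (halogen, monovalent) → 0 H
Total hydrogens: 6.

6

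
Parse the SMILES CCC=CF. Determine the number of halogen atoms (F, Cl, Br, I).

Halogen atoms appear at heavy-atom position 5 (1×F).
Other groups present: 1 alkene.
Halogen count: 1.

1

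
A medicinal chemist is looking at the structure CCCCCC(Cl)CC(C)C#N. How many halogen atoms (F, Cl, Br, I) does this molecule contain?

Halogen atoms appear at heavy-atom position 7 (1×Cl).
Other groups present: 1 nitrile.
Halogen count: 1.

1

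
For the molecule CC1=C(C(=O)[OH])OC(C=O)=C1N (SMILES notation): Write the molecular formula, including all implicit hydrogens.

C7H7NO4

Walk through each heavy atom and fill implicit hydrogens from standard valence (C 4, N 3, O 2, S 2, halogen 1):
  atom 1: C, bond orders sum to 1 (valence 4) → 3 H
  atom 2: C, bond orders sum to 4 (valence 4) → 0 H
  atom 3: C, bond orders sum to 4 (valence 4) → 0 H
  atom 4: C, bond orders sum to 4 (valence 4) → 0 H
  atom 5: O, bond orders sum to 2 (valence 2) → 0 H
  atom 6: O with explicit H count 1
  atom 7: O, bond orders sum to 2 (valence 2) → 0 H
  atom 8: C, bond orders sum to 4 (valence 4) → 0 H
  atom 9: C, bond orders sum to 3 (valence 4) → 1 H
  atom 10: O, bond orders sum to 2 (valence 2) → 0 H
  atom 11: C, bond orders sum to 4 (valence 4) → 0 H
  atom 12: N, bond orders sum to 1 (valence 3) → 2 H
Totals → C:7, H:7, N:1, O:4.
In Hill order: C7H7NO4.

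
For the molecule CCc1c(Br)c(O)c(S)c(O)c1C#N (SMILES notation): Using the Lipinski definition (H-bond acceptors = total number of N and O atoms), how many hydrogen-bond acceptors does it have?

3

N atoms: 1; O atoms: 2.
Lipinski HBA = 1 + 2 = 3.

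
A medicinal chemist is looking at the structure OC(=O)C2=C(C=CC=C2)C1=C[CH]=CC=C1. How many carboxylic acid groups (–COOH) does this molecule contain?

1

The carboxylic acid motif appears at heavy-atom position 2 in the SMILES.
Carboxylic acid count: 1.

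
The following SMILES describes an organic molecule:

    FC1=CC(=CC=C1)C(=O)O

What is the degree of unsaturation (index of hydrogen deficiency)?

5

Degree of unsaturation = (number of rings) + (number of π bonds).
Ring closures in the SMILES: 1.
π bonds: 4 double bonds (each 1 DoU) → 4 DoU from unsaturation.
Total DoU = 1 + 4 = 5.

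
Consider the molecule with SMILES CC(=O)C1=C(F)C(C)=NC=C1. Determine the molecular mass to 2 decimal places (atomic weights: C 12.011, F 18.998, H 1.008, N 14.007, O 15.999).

153.16 g/mol

First, the molecular formula is C8H8FNO (counting implicit H from valence).
  C: 8 × 12.011 = 96.088
  F: 1 × 18.998 = 18.998
  H: 8 × 1.008 = 8.064
  N: 1 × 14.007 = 14.007
  O: 1 × 15.999 = 15.999
Sum: 8×12.011 + 1×18.998 + 8×1.008 + 1×14.007 + 1×15.999 = 153.156 → 153.16 g/mol.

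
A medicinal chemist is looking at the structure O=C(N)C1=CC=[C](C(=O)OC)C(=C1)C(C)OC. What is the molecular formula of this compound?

Walk through each heavy atom and fill implicit hydrogens from standard valence (C 4, N 3, O 2, S 2, halogen 1):
  atom 1: O, bond orders sum to 2 (valence 2) → 0 H
  atom 2: C, bond orders sum to 4 (valence 4) → 0 H
  atom 3: N, bond orders sum to 1 (valence 3) → 2 H
  atom 4: C, bond orders sum to 4 (valence 4) → 0 H
  atom 5: C, bond orders sum to 3 (valence 4) → 1 H
  atom 6: C, bond orders sum to 3 (valence 4) → 1 H
  atom 7: C with explicit H count 0
  atom 8: C, bond orders sum to 4 (valence 4) → 0 H
  atom 9: O, bond orders sum to 2 (valence 2) → 0 H
  atom 10: O, bond orders sum to 2 (valence 2) → 0 H
  atom 11: C, bond orders sum to 1 (valence 4) → 3 H
  atom 12: C, bond orders sum to 4 (valence 4) → 0 H
  atom 13: C, bond orders sum to 3 (valence 4) → 1 H
  atom 14: C, bond orders sum to 3 (valence 4) → 1 H
  atom 15: C, bond orders sum to 1 (valence 4) → 3 H
  atom 16: O, bond orders sum to 2 (valence 2) → 0 H
  atom 17: C, bond orders sum to 1 (valence 4) → 3 H
Totals → C:12, H:15, N:1, O:4.
In Hill order: C12H15NO4.

C12H15NO4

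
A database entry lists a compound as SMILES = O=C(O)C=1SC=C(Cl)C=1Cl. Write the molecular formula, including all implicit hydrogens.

C5H2Cl2O2S

Walk through each heavy atom and fill implicit hydrogens from standard valence (C 4, N 3, O 2, S 2, halogen 1):
  atom 1: O, bond orders sum to 2 (valence 2) → 0 H
  atom 2: C, bond orders sum to 4 (valence 4) → 0 H
  atom 3: O, bond orders sum to 1 (valence 2) → 1 H
  atom 4: C, bond orders sum to 4 (valence 4) → 0 H
  atom 5: S, bond orders sum to 2 (valence 2) → 0 H
  atom 6: C, bond orders sum to 3 (valence 4) → 1 H
  atom 7: C, bond orders sum to 4 (valence 4) → 0 H
  atom 8: Cl (halogen, monovalent) → 0 H
  atom 9: C, bond orders sum to 4 (valence 4) → 0 H
  atom 10: Cl (halogen, monovalent) → 0 H
Totals → C:5, H:2, Cl:2, O:2, S:1.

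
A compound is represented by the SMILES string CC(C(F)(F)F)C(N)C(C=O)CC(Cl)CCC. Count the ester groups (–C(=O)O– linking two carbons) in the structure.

0

Scan the SMILES for the ester motif — none present.
Groups that are present: 1 aldehyde, 1 primary amine.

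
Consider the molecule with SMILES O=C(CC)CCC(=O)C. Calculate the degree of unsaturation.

Degree of unsaturation = (number of rings) + (number of π bonds).
Ring closures in the SMILES: 0.
π bonds: 2 double bonds (each 1 DoU) → 2 DoU from unsaturation.
Total DoU = 0 + 2 = 2.

2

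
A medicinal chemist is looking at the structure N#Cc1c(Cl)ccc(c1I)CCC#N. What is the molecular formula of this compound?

C10H6ClIN2

Walk through each heavy atom and fill implicit hydrogens from standard valence (C 4, N 3, O 2, S 2, halogen 1); for lowercase aromatic atoms, an aromatic c carries 1 H when it has two neighbours and 0 H with three, and aromatic n carries 0 H:
  atom 1: N, bond orders sum to 3 (valence 3) → 0 H
  atom 2: C, bond orders sum to 4 (valence 4) → 0 H
  atom 3: aromatic c, 3 neighbours → 0 H
  atom 4: aromatic c, 3 neighbours → 0 H
  atom 5: Cl (halogen, monovalent) → 0 H
  atom 6: aromatic c, 2 neighbours → 1 H
  atom 7: aromatic c, 2 neighbours → 1 H
  atom 8: aromatic c, 3 neighbours → 0 H
  atom 9: aromatic c, 3 neighbours → 0 H
  atom 10: I (halogen, monovalent) → 0 H
  atom 11: C, bond orders sum to 2 (valence 4) → 2 H
  atom 12: C, bond orders sum to 2 (valence 4) → 2 H
  atom 13: C, bond orders sum to 4 (valence 4) → 0 H
  atom 14: N, bond orders sum to 3 (valence 3) → 0 H
Totals → C:10, H:6, Cl:1, I:1, N:2.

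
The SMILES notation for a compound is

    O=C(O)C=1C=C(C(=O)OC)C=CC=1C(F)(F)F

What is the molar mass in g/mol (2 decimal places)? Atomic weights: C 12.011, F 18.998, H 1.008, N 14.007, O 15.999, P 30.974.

248.16 g/mol

First, the molecular formula is C10H7F3O4 (counting implicit H from valence).
  C: 10 × 12.011 = 120.110
  F: 3 × 18.998 = 56.994
  H: 7 × 1.008 = 7.056
  O: 4 × 15.999 = 63.996
Sum: 10×12.011 + 3×18.998 + 7×1.008 + 4×15.999 = 248.156 → 248.16 g/mol.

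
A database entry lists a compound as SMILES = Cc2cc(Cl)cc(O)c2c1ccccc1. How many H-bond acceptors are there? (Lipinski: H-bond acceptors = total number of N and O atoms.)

1

N atoms: 0; O atoms: 1.
Lipinski HBA = 0 + 1 = 1.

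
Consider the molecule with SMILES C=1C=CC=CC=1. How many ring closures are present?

In SMILES, each pair of matching ring-closure digits denotes one ring-closing bond; the number of such bonds equals the number of independent rings.
Ring-closure bonds here: 1.

1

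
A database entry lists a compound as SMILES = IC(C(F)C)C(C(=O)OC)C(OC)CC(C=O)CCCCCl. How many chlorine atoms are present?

Scan the SMILES for Cl atoms (remember two-letter symbols like Cl and Br are single atoms).
Chlorine count: 1.

1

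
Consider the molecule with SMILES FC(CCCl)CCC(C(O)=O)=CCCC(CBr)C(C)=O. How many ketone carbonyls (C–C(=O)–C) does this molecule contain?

1

The ketone motif appears at heavy-atom position 18 in the SMILES.
Other groups present: 1 alkene, 1 carboxylic acid.
Ketone count: 1.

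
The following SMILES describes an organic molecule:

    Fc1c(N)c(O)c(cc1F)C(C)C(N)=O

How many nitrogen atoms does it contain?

Scan the SMILES for N atoms (remember two-letter symbols like Cl and Br are single atoms).
Nitrogen count: 2.

2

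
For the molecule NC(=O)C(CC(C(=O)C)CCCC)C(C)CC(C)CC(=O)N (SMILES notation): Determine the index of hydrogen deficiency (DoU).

3

Degree of unsaturation = (number of rings) + (number of π bonds).
Ring closures in the SMILES: 0.
π bonds: 3 double bonds (each 1 DoU) → 3 DoU from unsaturation.
Total DoU = 0 + 3 = 3.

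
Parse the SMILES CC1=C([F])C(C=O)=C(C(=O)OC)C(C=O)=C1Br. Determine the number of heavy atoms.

17

Every atom symbol written in the SMILES (organic subset) is one heavy atom; implicit H are not written.
Heavy atoms by element → Br:1, C:11, F:1, O:4.
Total: 17.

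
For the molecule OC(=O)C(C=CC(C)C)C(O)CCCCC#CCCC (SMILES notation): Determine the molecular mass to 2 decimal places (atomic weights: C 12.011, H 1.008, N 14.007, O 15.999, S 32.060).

280.41 g/mol

First, the molecular formula is C17H28O3 (counting implicit H from valence).
  C: 17 × 12.011 = 204.187
  H: 28 × 1.008 = 28.224
  O: 3 × 15.999 = 47.997
Sum: 17×12.011 + 28×1.008 + 3×15.999 = 280.408 → 280.41 g/mol.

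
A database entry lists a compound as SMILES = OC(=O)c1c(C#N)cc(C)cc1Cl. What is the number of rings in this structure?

In SMILES, each pair of matching ring-closure digits denotes one ring-closing bond; the number of such bonds equals the number of independent rings.
Ring-closure bonds here: 1.

1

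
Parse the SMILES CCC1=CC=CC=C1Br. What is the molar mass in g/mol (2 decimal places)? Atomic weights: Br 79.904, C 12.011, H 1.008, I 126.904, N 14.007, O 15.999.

185.06 g/mol

First, the molecular formula is C8H9Br (counting implicit H from valence).
  Br: 1 × 79.904 = 79.904
  C: 8 × 12.011 = 96.088
  H: 9 × 1.008 = 9.072
Sum: 1×79.904 + 8×12.011 + 9×1.008 = 185.064 → 185.06 g/mol.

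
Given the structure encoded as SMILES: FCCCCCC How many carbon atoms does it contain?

6

Count every carbon token in the SMILES (each C, including those in ring-closure positions and inside branches).
Carbon count: 6.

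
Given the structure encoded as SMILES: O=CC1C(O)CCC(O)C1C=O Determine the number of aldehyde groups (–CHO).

2

The aldehyde motif appears at heavy-atom positions 2, 11 in the SMILES.
Other groups present: 2 hydroxyl.
Aldehyde count: 2.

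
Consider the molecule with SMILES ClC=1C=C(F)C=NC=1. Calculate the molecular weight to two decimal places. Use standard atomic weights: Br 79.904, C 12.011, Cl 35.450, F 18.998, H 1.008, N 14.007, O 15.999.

First, the molecular formula is C5H3ClFN (counting implicit H from valence).
  C: 5 × 12.011 = 60.055
  Cl: 1 × 35.450 = 35.450
  F: 1 × 18.998 = 18.998
  H: 3 × 1.008 = 3.024
  N: 1 × 14.007 = 14.007
Sum: 5×12.011 + 1×35.450 + 1×18.998 + 3×1.008 + 1×14.007 = 131.534 → 131.53 g/mol.

131.53 g/mol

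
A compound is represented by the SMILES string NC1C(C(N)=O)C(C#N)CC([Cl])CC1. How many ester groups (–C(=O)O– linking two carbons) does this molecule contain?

0

Scan the SMILES for the ester motif — none present.
Groups that are present: 1 amide, 1 nitrile, 1 primary amine.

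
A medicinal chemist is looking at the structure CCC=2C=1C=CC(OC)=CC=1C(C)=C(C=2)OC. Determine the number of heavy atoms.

Every atom symbol written in the SMILES (organic subset) is one heavy atom; implicit H are not written.
Heavy atoms by element → C:15, O:2.
Total: 17.

17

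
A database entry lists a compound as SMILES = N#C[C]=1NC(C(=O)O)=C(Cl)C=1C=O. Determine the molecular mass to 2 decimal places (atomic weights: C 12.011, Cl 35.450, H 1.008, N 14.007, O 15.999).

First, the molecular formula is C7H3ClN2O3 (counting implicit H from valence).
  C: 7 × 12.011 = 84.077
  Cl: 1 × 35.450 = 35.450
  H: 3 × 1.008 = 3.024
  N: 2 × 14.007 = 28.014
  O: 3 × 15.999 = 47.997
Sum: 7×12.011 + 1×35.450 + 3×1.008 + 2×14.007 + 3×15.999 = 198.562 → 198.56 g/mol.

198.56 g/mol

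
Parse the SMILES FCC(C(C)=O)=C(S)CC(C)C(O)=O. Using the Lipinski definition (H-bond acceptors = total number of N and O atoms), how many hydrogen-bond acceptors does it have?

3

N atoms: 0; O atoms: 3.
Lipinski HBA = 0 + 3 = 3.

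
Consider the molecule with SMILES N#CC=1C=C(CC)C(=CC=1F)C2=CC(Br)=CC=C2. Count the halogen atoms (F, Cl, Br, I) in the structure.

Halogen atoms appear at heavy-atom positions 11, 15 (1×Br, 1×F).
Other groups present: 1 nitrile.
Halogen count: 2.

2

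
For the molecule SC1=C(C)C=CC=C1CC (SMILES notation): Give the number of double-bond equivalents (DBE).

4

Degree of unsaturation = (number of rings) + (number of π bonds).
Ring closures in the SMILES: 1.
π bonds: 3 double bonds (each 1 DoU) → 3 DoU from unsaturation.
Total DoU = 1 + 3 = 4.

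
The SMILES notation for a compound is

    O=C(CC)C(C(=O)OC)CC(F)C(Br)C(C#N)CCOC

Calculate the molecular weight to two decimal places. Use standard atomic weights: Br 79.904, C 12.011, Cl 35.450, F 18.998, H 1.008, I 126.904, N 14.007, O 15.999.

366.23 g/mol

First, the molecular formula is C14H21BrFNO4 (counting implicit H from valence).
  Br: 1 × 79.904 = 79.904
  C: 14 × 12.011 = 168.154
  F: 1 × 18.998 = 18.998
  H: 21 × 1.008 = 21.168
  N: 1 × 14.007 = 14.007
  O: 4 × 15.999 = 63.996
Sum: 1×79.904 + 14×12.011 + 1×18.998 + 21×1.008 + 1×14.007 + 4×15.999 = 366.227 → 366.23 g/mol.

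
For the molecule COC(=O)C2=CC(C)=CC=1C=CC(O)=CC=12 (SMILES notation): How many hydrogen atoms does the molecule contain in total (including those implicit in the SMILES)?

Walk through each heavy atom and fill implicit hydrogens from standard valence (C 4, N 3, O 2, S 2, halogen 1):
  atom 1: C, bond orders sum to 1 (valence 4) → 3 H
  atom 2: O, bond orders sum to 2 (valence 2) → 0 H
  atom 3: C, bond orders sum to 4 (valence 4) → 0 H
  atom 4: O, bond orders sum to 2 (valence 2) → 0 H
  atom 5: C, bond orders sum to 4 (valence 4) → 0 H
  atom 6: C, bond orders sum to 3 (valence 4) → 1 H
  atom 7: C, bond orders sum to 4 (valence 4) → 0 H
  atom 8: C, bond orders sum to 1 (valence 4) → 3 H
  atom 9: C, bond orders sum to 3 (valence 4) → 1 H
  atom 10: C, bond orders sum to 4 (valence 4) → 0 H
  atom 11: C, bond orders sum to 3 (valence 4) → 1 H
  atom 12: C, bond orders sum to 3 (valence 4) → 1 H
  atom 13: C, bond orders sum to 4 (valence 4) → 0 H
  atom 14: O, bond orders sum to 1 (valence 2) → 1 H
  atom 15: C, bond orders sum to 3 (valence 4) → 1 H
  atom 16: C, bond orders sum to 4 (valence 4) → 0 H
Total hydrogens: 12.

12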